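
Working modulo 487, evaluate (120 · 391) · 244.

120 · 391 = 46920 ≡ 168 (mod 487)
168 · 244 = 40992 ≡ 84 (mod 487)

84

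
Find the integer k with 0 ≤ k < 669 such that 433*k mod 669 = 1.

By the extended Euclidean algorithm:
669 = 1×433 + 236
433 = 1×236 + 197
236 = 1×197 + 39
197 = 5×39 + 2
39 = 19×2 + 1
2 = 2×1 + 0
gcd(433, 669) = 1, so the inverse exists.
Bézout: 1 = 211×669 − 326×433.
So 433⁻¹ ≡ −326 ≡ 343 (mod 669).

343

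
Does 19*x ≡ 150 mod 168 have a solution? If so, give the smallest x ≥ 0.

gcd(19, 168) = 1, so a unique solution mod 168 exists.
19⁻¹ ≡ 115 (mod 168).
x ≡ 115*150 ≡ 114 (mod 168).

114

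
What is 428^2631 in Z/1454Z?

108

2631 in binary is 101001000111, i.e. 2631 = 2048 + 512 + 64 + 4 + 2 + 1.
428^1 ≡ 428 (mod 1454)
428^2 ≡ 428^2 = 183184 ≡ 1434 (mod 1454)
428^4 ≡ 1434^2 = 2056356 ≡ 400 (mod 1454)
428^8 ≡ 400^2 = 160000 ≡ 60 (mod 1454)
428^16 ≡ 60^2 = 3600 ≡ 692 (mod 1454)
428^32 ≡ 692^2 = 478864 ≡ 498 (mod 1454)
428^64 ≡ 498^2 = 248004 ≡ 824 (mod 1454)
428^128 ≡ 824^2 = 678976 ≡ 1412 (mod 1454)
428^256 ≡ 1412^2 = 1993744 ≡ 310 (mod 1454)
428^512 ≡ 310^2 = 96100 ≡ 136 (mod 1454)
428^1024 ≡ 136^2 = 18496 ≡ 1048 (mod 1454)
428^2048 ≡ 1048^2 = 1098304 ≡ 534 (mod 1454)
428^2631 = 428^2048 · 428^512 · 428^64 · 428^4 · 428^2 · 428^1 ≡ 534 · 136 · 824 · 400 · 1434 · 428 (mod 1454).
Accumulate the product:
534 · 136 = 72624 ≡ 1378
1378 · 824 = 1135472 ≡ 1352
1352 · 400 = 540800 ≡ 1366
1366 · 1434 = 1958844 ≡ 306
306 · 428 = 130968 ≡ 108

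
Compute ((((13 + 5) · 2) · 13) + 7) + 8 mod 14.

13 + 5 = 18 ≡ 4 (mod 14)
4 · 2 = 8
8 · 13 = 104 ≡ 6 (mod 14)
6 + 7 = 13
13 + 8 = 21 ≡ 7 (mod 14)

7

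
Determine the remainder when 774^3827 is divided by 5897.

1600

3827 in binary is 111011110011, i.e. 3827 = 2048 + 1024 + 512 + 128 + 64 + 32 + 16 + 2 + 1.
774^1 ≡ 774 (mod 5897)
774^2 ≡ 774^2 = 599076 ≡ 3479 (mod 5897)
774^4 ≡ 3479^2 = 12103441 ≡ 2797 (mod 5897)
774^8 ≡ 2797^2 = 7823209 ≡ 3787 (mod 5897)
774^16 ≡ 3787^2 = 14341369 ≡ 5762 (mod 5897)
774^32 ≡ 5762^2 = 33200644 ≡ 534 (mod 5897)
774^64 ≡ 534^2 = 285156 ≡ 2100 (mod 5897)
774^128 ≡ 2100^2 = 4410000 ≡ 4941 (mod 5897)
774^256 ≡ 4941^2 = 24413481 ≡ 5798 (mod 5897)
774^512 ≡ 5798^2 = 33616804 ≡ 3904 (mod 5897)
774^1024 ≡ 3904^2 = 15241216 ≡ 3368 (mod 5897)
774^2048 ≡ 3368^2 = 11343424 ≡ 3493 (mod 5897)
774^3827 = 774^2048 · 774^1024 · 774^512 · 774^128 · 774^64 · 774^32 · 774^16 · 774^2 · 774^1 ≡ 3493 · 3368 · 3904 · 4941 · 2100 · 534 · 5762 · 3479 · 774 (mod 5897).
Accumulate the product:
3493 · 3368 = 11764424 ≡ 5806
5806 · 3904 = 22666624 ≡ 4453
4453 · 4941 = 22002273 ≡ 566
566 · 2100 = 1188600 ≡ 3303
3303 · 534 = 1763802 ≡ 599
599 · 5762 = 3451438 ≡ 1693
1693 · 3479 = 5889947 ≡ 4741
4741 · 774 = 3669534 ≡ 1600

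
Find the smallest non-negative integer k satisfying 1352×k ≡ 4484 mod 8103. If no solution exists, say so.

2089

gcd(1352, 8103) = 1, so a unique solution mod 8103 exists.
1352⁻¹ ≡ 3602 (mod 8103).
k ≡ 3602×4484 ≡ 2089 (mod 8103).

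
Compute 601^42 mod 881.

Compute successive squares:
601^1 ≡ 601 (mod 881)
601^2 ≡ 601^2 = 361201 ≡ 872 (mod 881)
601^4 ≡ 872^2 = 760384 ≡ 81 (mod 881)
601^8 ≡ 81^2 = 6561 ≡ 394 (mod 881)
601^16 ≡ 394^2 = 155236 ≡ 180 (mod 881)
601^32 ≡ 180^2 = 32400 ≡ 684 (mod 881)
601^42 = 601^32 · 601^8 · 601^2 ≡ 684 · 394 · 872 (mod 881).
Accumulate the product:
684 · 394 = 269496 ≡ 791
791 · 872 = 689752 ≡ 810

810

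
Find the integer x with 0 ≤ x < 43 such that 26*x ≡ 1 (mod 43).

43 = 1×26 + 17
26 = 1×17 + 9
17 = 1×9 + 8
9 = 1×8 + 1
8 = 8×1 + 0
gcd(26, 43) = 1, so the inverse exists.
Bézout: 1 = −3×43 + 5×26.
So 26⁻¹ ≡ 5 (mod 43).

5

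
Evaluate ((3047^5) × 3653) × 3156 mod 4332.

2808

(3047)^5 ≡ 467 (mod 4332)
467 × 3653 = 1705951 ≡ 3475 (mod 4332)
3475 × 3156 = 10967100 ≡ 2808 (mod 4332)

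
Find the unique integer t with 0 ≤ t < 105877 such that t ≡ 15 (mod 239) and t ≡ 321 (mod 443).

239⁻¹ mod 443: 239·76 ≡ 1 (mod 443), so 239⁻¹ ≡ 76.
t = 15 + 239·((321 − 15)·76 mod 443) = 15 + 239·220 = 52595.

52595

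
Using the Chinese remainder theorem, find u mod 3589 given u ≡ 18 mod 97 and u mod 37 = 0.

97⁻¹ mod 37: 97·29 ≡ 1 (mod 37), so 97⁻¹ ≡ 29.
u = 18 + 97·((0 − 18)·29 mod 37) = 18 + 97·33 = 3219.
Check: 3219 mod 97 = 18, 3219 mod 37 = 0. ✓

3219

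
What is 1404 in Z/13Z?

1404 = 108×13 + 0, so 1404 ≡ 0 (mod 13).

0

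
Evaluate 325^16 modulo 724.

By square-and-multiply:
325^1 ≡ 325 (mod 724)
325^2 ≡ 325^2 = 105625 ≡ 645 (mod 724)
325^4 ≡ 645^2 = 416025 ≡ 449 (mod 724)
325^8 ≡ 449^2 = 201601 ≡ 329 (mod 724)
325^16 ≡ 329^2 = 108241 ≡ 365 (mod 724)
So 325^16 ≡ 365 (mod 724).

365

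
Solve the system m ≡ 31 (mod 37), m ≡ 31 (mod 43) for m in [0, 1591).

37⁻¹ mod 43: 37×7 ≡ 1 (mod 43), so 37⁻¹ ≡ 7.
m = 31 + 37×((31 − 31)×7 mod 43) = 31 + 37×0 = 31.
Check: 31 mod 37 = 31, 31 mod 43 = 31. ✓

31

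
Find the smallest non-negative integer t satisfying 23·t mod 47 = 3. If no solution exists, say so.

41

gcd(23, 47) = 1, so a unique solution mod 47 exists.
23⁻¹ ≡ 45 (mod 47).
t ≡ 45·3 ≡ 41 (mod 47).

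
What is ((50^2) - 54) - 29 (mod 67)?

5

(50)^2 ≡ 21 (mod 67)
21 - 54 = -33 ≡ 34 (mod 67)
34 - 29 = 5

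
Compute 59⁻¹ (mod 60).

60 = 1·59 + 1
59 = 59·1 + 0
gcd(59, 60) = 1, so the inverse exists.
Back-substitute for 1:
1 = 1·60 − 1·59
So 59⁻¹ ≡ −1 ≡ 59 (mod 60).

59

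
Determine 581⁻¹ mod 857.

Run the extended Euclidean algorithm:
857 = 1*581 + 276
581 = 2*276 + 29
276 = 9*29 + 15
29 = 1*15 + 14
15 = 1*14 + 1
14 = 14*1 + 0
gcd(581, 857) = 1, so the inverse exists.
Bézout: 1 = 40*857 − 59*581.
So 581⁻¹ ≡ −59 ≡ 798 (mod 857).

798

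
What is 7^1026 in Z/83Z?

7^1 ≡ 7 (mod 83)
7^2 ≡ 7^2 = 49 (mod 83)
7^4 ≡ 49^2 = 2401 ≡ 77 (mod 83)
7^8 ≡ 77^2 = 5929 ≡ 36 (mod 83)
7^16 ≡ 36^2 = 1296 ≡ 51 (mod 83)
7^32 ≡ 51^2 = 2601 ≡ 28 (mod 83)
7^64 ≡ 28^2 = 784 ≡ 37 (mod 83)
7^128 ≡ 37^2 = 1369 ≡ 41 (mod 83)
7^256 ≡ 41^2 = 1681 ≡ 21 (mod 83)
7^512 ≡ 21^2 = 441 ≡ 26 (mod 83)
7^1024 ≡ 26^2 = 676 ≡ 12 (mod 83)
7^1026 = 7^1024 * 7^2 ≡ 12 * 49 (mod 83).
12 * 49 = 588 ≡ 7 (mod 83).

7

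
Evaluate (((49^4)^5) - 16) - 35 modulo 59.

(49)^4 ≡ 29 (mod 59)
(29)^5 ≡ 35 (mod 59)
35 - 16 = 19
19 - 35 = -16 ≡ 43 (mod 59)

43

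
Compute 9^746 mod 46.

Using repeated squaring:
746 in binary is 1011101010, i.e. 746 = 512 + 128 + 64 + 32 + 8 + 2.
9^1 ≡ 9 (mod 46)
9^2 ≡ 9^2 = 81 ≡ 35 (mod 46)
9^4 ≡ 35^2 = 1225 ≡ 29 (mod 46)
9^8 ≡ 29^2 = 841 ≡ 13 (mod 46)
9^16 ≡ 13^2 = 169 ≡ 31 (mod 46)
9^32 ≡ 31^2 = 961 ≡ 41 (mod 46)
9^64 ≡ 41^2 = 1681 ≡ 25 (mod 46)
9^128 ≡ 25^2 = 625 ≡ 27 (mod 46)
9^256 ≡ 27^2 = 729 ≡ 39 (mod 46)
9^512 ≡ 39^2 = 1521 ≡ 3 (mod 46)
9^746 = 9^512 * 9^128 * 9^64 * 9^32 * 9^8 * 9^2 ≡ 3 * 27 * 25 * 41 * 13 * 35 (mod 46).
Accumulate the product:
3 * 27 = 81 ≡ 35
35 * 25 = 875 ≡ 1
1 * 41 = 41
41 * 13 = 533 ≡ 27
27 * 35 = 945 ≡ 25

25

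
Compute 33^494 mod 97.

75

494 in binary is 111101110, i.e. 494 = 256 + 128 + 64 + 32 + 8 + 4 + 2.
33^1 ≡ 33 (mod 97)
33^2 ≡ 33^2 = 1089 ≡ 22 (mod 97)
33^4 ≡ 22^2 = 484 ≡ 96 (mod 97)
33^8 ≡ 96^2 = 9216 ≡ 1 (mod 97)
33^16 ≡ 1^2 = 1 (mod 97)
33^32 ≡ 1^2 = 1 (mod 97)
33^64 ≡ 1^2 = 1 (mod 97)
33^128 ≡ 1^2 = 1 (mod 97)
33^256 ≡ 1^2 = 1 (mod 97)
33^494 = 33^256 × 33^128 × 33^64 × 33^32 × 33^8 × 33^4 × 33^2 ≡ 1 × 1 × 1 × 1 × 1 × 96 × 22 (mod 97).
Accumulate the product:
1 × 1 = 1
1 × 1 = 1
1 × 1 = 1
1 × 1 = 1
1 × 96 = 96
96 × 22 = 2112 ≡ 75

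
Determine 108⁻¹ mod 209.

60

By the extended Euclidean algorithm:
209 = 1×108 + 101
108 = 1×101 + 7
101 = 14×7 + 3
7 = 2×3 + 1
3 = 3×1 + 0
gcd(108, 209) = 1, so the inverse exists.
Back-substitute for 1:
1 = 1×7 − 2×3
  = −2×101 + 29×7
  = 29×108 − 31×101
  = −31×209 + 60×108
So 108⁻¹ ≡ 60 (mod 209).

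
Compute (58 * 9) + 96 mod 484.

58 * 9 = 522 ≡ 38 (mod 484)
38 + 96 = 134

134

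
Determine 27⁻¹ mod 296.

Apply the Euclidean algorithm and back-substitute:
296 = 10·27 + 26
27 = 1·26 + 1
26 = 26·1 + 0
gcd(27, 296) = 1, so the inverse exists.
Bézout: 1 = −1·296 + 11·27.
So 27⁻¹ ≡ 11 (mod 296).

11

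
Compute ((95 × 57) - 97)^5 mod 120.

95 × 57 = 5415 ≡ 15 (mod 120)
15 - 97 = -82 ≡ 38 (mod 120)
(38)^5 ≡ 8 (mod 120)

8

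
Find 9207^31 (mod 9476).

5995

Using repeated squaring:
9207^1 ≡ 9207 (mod 9476)
9207^2 ≡ 9207^2 = 84768849 ≡ 6029 (mod 9476)
9207^4 ≡ 6029^2 = 36348841 ≡ 8381 (mod 9476)
9207^8 ≡ 8381^2 = 70241161 ≡ 5049 (mod 9476)
9207^16 ≡ 5049^2 = 25492401 ≡ 1961 (mod 9476)
9207^31 = 9207^16 · 9207^8 · 9207^4 · 9207^2 · 9207^1 ≡ 1961 · 5049 · 8381 · 6029 · 9207 (mod 9476).
Accumulate the product:
1961 · 5049 = 9901089 ≡ 8145
8145 · 8381 = 68263245 ≡ 7617
7617 · 6029 = 45922893 ≡ 2197
2197 · 9207 = 20227779 ≡ 5995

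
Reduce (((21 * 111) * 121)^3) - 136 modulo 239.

19

21 * 111 = 2331 ≡ 180 (mod 239)
180 * 121 = 21780 ≡ 31 (mod 239)
(31)^3 ≡ 155 (mod 239)
155 - 136 = 19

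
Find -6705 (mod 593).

-6705 = -12·593 + 411, so -6705 ≡ 411 (mod 593).

411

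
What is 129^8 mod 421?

308

129^1 ≡ 129 (mod 421)
129^2 ≡ 129^2 = 16641 ≡ 222 (mod 421)
129^4 ≡ 222^2 = 49284 ≡ 27 (mod 421)
129^8 ≡ 27^2 = 729 ≡ 308 (mod 421)
So 129^8 ≡ 308 (mod 421).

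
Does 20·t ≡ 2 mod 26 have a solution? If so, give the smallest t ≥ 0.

4

gcd(20, 26) = 2, and 2 | 2, so solutions exist.
Divide through by 2: 10·t mod 13 = 1.
10⁻¹ ≡ 4 (mod 13).
t ≡ 4·1 ≡ 4 (mod 13).
The smallest non-negative solution is t = 4.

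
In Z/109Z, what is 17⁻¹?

109 = 6·17 + 7
17 = 2·7 + 3
7 = 2·3 + 1
3 = 3·1 + 0
gcd(17, 109) = 1, so the inverse exists.
Bézout: 1 = 5·109 − 32·17.
So 17⁻¹ ≡ −32 ≡ 77 (mod 109).

77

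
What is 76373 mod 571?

76373 = 133*571 + 430, so 76373 ≡ 430 (mod 571).

430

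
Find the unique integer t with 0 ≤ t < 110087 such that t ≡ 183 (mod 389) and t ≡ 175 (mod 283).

25079

389⁻¹ mod 283: 389·275 ≡ 1 (mod 283), so 389⁻¹ ≡ 275.
t = 183 + 389·((175 − 183)·275 mod 283) = 183 + 389·64 = 25079.
Check: 25079 mod 389 = 183, 25079 mod 283 = 175. ✓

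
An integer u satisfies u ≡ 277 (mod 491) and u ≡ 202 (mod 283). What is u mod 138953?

491⁻¹ mod 283: 491×83 ≡ 1 (mod 283), so 491⁻¹ ≡ 83.
u = 277 + 491×((202 − 277)×83 mod 283) = 277 + 491×1 = 768.

768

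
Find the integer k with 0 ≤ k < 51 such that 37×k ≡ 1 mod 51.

40

51 = 1×37 + 14
37 = 2×14 + 9
14 = 1×9 + 5
9 = 1×5 + 4
5 = 1×4 + 1
4 = 4×1 + 0
gcd(37, 51) = 1, so the inverse exists.
Back-substitute for 1:
1 = 1×5 − 1×4
  = −1×9 + 2×5
  = 2×14 − 3×9
  = −3×37 + 8×14
  = 8×51 − 11×37
So 37⁻¹ ≡ −11 ≡ 40 (mod 51).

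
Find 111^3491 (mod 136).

3491 in binary is 110110100011, i.e. 3491 = 2048 + 1024 + 256 + 128 + 32 + 2 + 1.
111^1 ≡ 111 (mod 136)
111^2 ≡ 111^2 = 12321 ≡ 81 (mod 136)
111^4 ≡ 81^2 = 6561 ≡ 33 (mod 136)
111^8 ≡ 33^2 = 1089 ≡ 1 (mod 136)
111^16 ≡ 1^2 = 1 (mod 136)
111^32 ≡ 1^2 = 1 (mod 136)
111^64 ≡ 1^2 = 1 (mod 136)
111^128 ≡ 1^2 = 1 (mod 136)
111^256 ≡ 1^2 = 1 (mod 136)
111^512 ≡ 1^2 = 1 (mod 136)
111^1024 ≡ 1^2 = 1 (mod 136)
111^2048 ≡ 1^2 = 1 (mod 136)
111^3491 = 111^2048 × 111^1024 × 111^256 × 111^128 × 111^32 × 111^2 × 111^1 ≡ 1 × 1 × 1 × 1 × 1 × 81 × 111 (mod 136).
Accumulate the product:
1 × 1 = 1
1 × 1 = 1
1 × 1 = 1
1 × 1 = 1
1 × 81 = 81
81 × 111 = 8991 ≡ 15

15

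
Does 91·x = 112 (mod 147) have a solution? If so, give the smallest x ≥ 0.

19

gcd(91, 147) = 7, and 7 | 112, so solutions exist.
Divide through by 7: 13·x = 16 (mod 21).
13⁻¹ ≡ 13 (mod 21).
x ≡ 13·16 ≡ 19 (mod 21).
The smallest non-negative solution is x = 19.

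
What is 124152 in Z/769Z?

124152 = 161×769 + 343, so 124152 ≡ 343 (mod 769).

343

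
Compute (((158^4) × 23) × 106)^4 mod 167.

(158)^4 ≡ 48 (mod 167)
48 × 23 = 1104 ≡ 102 (mod 167)
102 × 106 = 10812 ≡ 124 (mod 167)
(124)^4 ≡ 144 (mod 167)

144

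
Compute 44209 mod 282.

217

44209 = 156·282 + 217, so 44209 ≡ 217 (mod 282).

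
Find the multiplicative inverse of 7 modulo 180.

103

180 = 25*7 + 5
7 = 1*5 + 2
5 = 2*2 + 1
2 = 2*1 + 0
gcd(7, 180) = 1, so the inverse exists.
Bézout: 1 = 3*180 − 77*7.
So 7⁻¹ ≡ −77 ≡ 103 (mod 180).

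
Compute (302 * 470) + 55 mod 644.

302 * 470 = 141940 ≡ 260 (mod 644)
260 + 55 = 315

315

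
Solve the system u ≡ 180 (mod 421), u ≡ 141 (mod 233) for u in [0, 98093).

26703

421⁻¹ mod 233: 421·88 ≡ 1 (mod 233), so 421⁻¹ ≡ 88.
u = 180 + 421·((141 − 180)·88 mod 233) = 180 + 421·63 = 26703.
Check: 26703 mod 421 = 180, 26703 mod 233 = 141. ✓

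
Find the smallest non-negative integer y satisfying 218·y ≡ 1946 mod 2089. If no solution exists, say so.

1178

gcd(218, 2089) = 1, so a unique solution mod 2089 exists.
218⁻¹ ≡ 1102 (mod 2089).
y ≡ 1102·1946 ≡ 1178 (mod 2089).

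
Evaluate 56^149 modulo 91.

149 in binary is 10010101, i.e. 149 = 128 + 16 + 4 + 1.
56^1 ≡ 56 (mod 91)
56^2 ≡ 56^2 = 3136 ≡ 42 (mod 91)
56^4 ≡ 42^2 = 1764 ≡ 35 (mod 91)
56^8 ≡ 35^2 = 1225 ≡ 42 (mod 91)
56^16 ≡ 42^2 = 1764 ≡ 35 (mod 91)
56^32 ≡ 35^2 = 1225 ≡ 42 (mod 91)
56^64 ≡ 42^2 = 1764 ≡ 35 (mod 91)
56^128 ≡ 35^2 = 1225 ≡ 42 (mod 91)
56^149 = 56^128 × 56^16 × 56^4 × 56^1 ≡ 42 × 35 × 35 × 56 (mod 91).
Accumulate the product:
42 × 35 = 1470 ≡ 14
14 × 35 = 490 ≡ 35
35 × 56 = 1960 ≡ 49

49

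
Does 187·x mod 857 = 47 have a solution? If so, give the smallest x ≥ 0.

14

gcd(187, 857) = 1, so a unique solution mod 857 exists.
187⁻¹ ≡ 55 (mod 857).
x ≡ 55·47 ≡ 14 (mod 857).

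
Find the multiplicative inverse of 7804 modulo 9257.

8862

9257 = 1·7804 + 1453
7804 = 5·1453 + 539
1453 = 2·539 + 375
539 = 1·375 + 164
375 = 2·164 + 47
164 = 3·47 + 23
47 = 2·23 + 1
23 = 23·1 + 0
gcd(7804, 9257) = 1, so the inverse exists.
Back-substitute for 1:
1 = 1·47 − 2·23
  = −2·164 + 7·47
  = 7·375 − 16·164
  = −16·539 + 23·375
  = 23·1453 − 62·539
  = −62·7804 + 333·1453
  = 333·9257 − 395·7804
So 7804⁻¹ ≡ −395 ≡ 8862 (mod 9257).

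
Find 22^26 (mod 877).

By square-and-multiply:
26 in binary is 11010, i.e. 26 = 16 + 8 + 2.
22^1 ≡ 22 (mod 877)
22^2 ≡ 22^2 = 484 (mod 877)
22^4 ≡ 484^2 = 234256 ≡ 97 (mod 877)
22^8 ≡ 97^2 = 9409 ≡ 639 (mod 877)
22^16 ≡ 639^2 = 408321 ≡ 516 (mod 877)
22^26 = 22^16 × 22^8 × 22^2 ≡ 516 × 639 × 484 (mod 877).
Accumulate the product:
516 × 639 = 329724 ≡ 849
849 × 484 = 410916 ≡ 480

480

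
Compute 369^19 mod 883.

232

By square-and-multiply:
369^1 ≡ 369 (mod 883)
369^2 ≡ 369^2 = 136161 ≡ 179 (mod 883)
369^4 ≡ 179^2 = 32041 ≡ 253 (mod 883)
369^8 ≡ 253^2 = 64009 ≡ 433 (mod 883)
369^16 ≡ 433^2 = 187489 ≡ 293 (mod 883)
369^19 = 369^16 × 369^2 × 369^1 ≡ 293 × 179 × 369 (mod 883).
Accumulate the product:
293 × 179 = 52447 ≡ 350
350 × 369 = 129150 ≡ 232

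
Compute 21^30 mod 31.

By square-and-multiply:
30 in binary is 11110, i.e. 30 = 16 + 8 + 4 + 2.
21^1 ≡ 21 (mod 31)
21^2 ≡ 21^2 = 441 ≡ 7 (mod 31)
21^4 ≡ 7^2 = 49 ≡ 18 (mod 31)
21^8 ≡ 18^2 = 324 ≡ 14 (mod 31)
21^16 ≡ 14^2 = 196 ≡ 10 (mod 31)
21^30 = 21^16 × 21^8 × 21^4 × 21^2 ≡ 10 × 14 × 18 × 7 (mod 31).
Accumulate the product:
10 × 14 = 140 ≡ 16
16 × 18 = 288 ≡ 9
9 × 7 = 63 ≡ 1

1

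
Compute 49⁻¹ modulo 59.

59 = 1·49 + 10
49 = 4·10 + 9
10 = 1·9 + 1
9 = 9·1 + 0
gcd(49, 59) = 1, so the inverse exists.
Back-substitute for 1:
1 = 1·10 − 1·9
  = −1·49 + 5·10
  = 5·59 − 6·49
So 49⁻¹ ≡ −6 ≡ 53 (mod 59).

53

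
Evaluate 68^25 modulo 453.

By square-and-multiply:
25 in binary is 11001, i.e. 25 = 16 + 8 + 1.
68^1 ≡ 68 (mod 453)
68^2 ≡ 68^2 = 4624 ≡ 94 (mod 453)
68^4 ≡ 94^2 = 8836 ≡ 229 (mod 453)
68^8 ≡ 229^2 = 52441 ≡ 346 (mod 453)
68^16 ≡ 346^2 = 119716 ≡ 124 (mod 453)
68^25 = 68^16 * 68^8 * 68^1 ≡ 124 * 346 * 68 (mod 453).
Accumulate the product:
124 * 346 = 42904 ≡ 322
322 * 68 = 21896 ≡ 152

152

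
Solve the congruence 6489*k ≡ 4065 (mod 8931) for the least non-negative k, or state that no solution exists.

258

gcd(6489, 8931) = 3, and 3 | 4065, so solutions exist.
Divide through by 3: 2163*k ≡ 1355 mod 2977.
2163⁻¹ ≡ 1035 (mod 2977).
k ≡ 1035*1355 ≡ 258 (mod 2977).
The smallest non-negative solution is k = 258.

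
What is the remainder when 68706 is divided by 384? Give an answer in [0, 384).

68706 = 178·384 + 354, so 68706 ≡ 354 (mod 384).

354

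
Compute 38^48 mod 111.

1

Using repeated squaring:
38^1 ≡ 38 (mod 111)
38^2 ≡ 38^2 = 1444 ≡ 1 (mod 111)
38^4 ≡ 1^2 = 1 (mod 111)
38^8 ≡ 1^2 = 1 (mod 111)
38^16 ≡ 1^2 = 1 (mod 111)
38^32 ≡ 1^2 = 1 (mod 111)
38^48 = 38^32 · 38^16 ≡ 1 · 1 (mod 111).
1 · 1 = 1 ≡ 1 (mod 111).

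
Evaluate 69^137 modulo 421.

359

137 in binary is 10001001, i.e. 137 = 128 + 8 + 1.
69^1 ≡ 69 (mod 421)
69^2 ≡ 69^2 = 4761 ≡ 130 (mod 421)
69^4 ≡ 130^2 = 16900 ≡ 60 (mod 421)
69^8 ≡ 60^2 = 3600 ≡ 232 (mod 421)
69^16 ≡ 232^2 = 53824 ≡ 357 (mod 421)
69^32 ≡ 357^2 = 127449 ≡ 307 (mod 421)
69^64 ≡ 307^2 = 94249 ≡ 366 (mod 421)
69^128 ≡ 366^2 = 133956 ≡ 78 (mod 421)
69^137 = 69^128 × 69^8 × 69^1 ≡ 78 × 232 × 69 (mod 421).
Accumulate the product:
78 × 232 = 18096 ≡ 414
414 × 69 = 28566 ≡ 359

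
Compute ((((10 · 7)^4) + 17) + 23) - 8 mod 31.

10 · 7 = 70 ≡ 8 (mod 31)
(8)^4 ≡ 4 (mod 31)
4 + 17 = 21
21 + 23 = 44 ≡ 13 (mod 31)
13 - 8 = 5

5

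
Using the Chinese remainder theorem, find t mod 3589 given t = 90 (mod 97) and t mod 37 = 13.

2418

97⁻¹ mod 37: 97*29 ≡ 1 (mod 37), so 97⁻¹ ≡ 29.
t = 90 + 97*((13 − 90)*29 mod 37) = 90 + 97*24 = 2418.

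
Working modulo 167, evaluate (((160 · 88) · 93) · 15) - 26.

36

160 · 88 = 14080 ≡ 52 (mod 167)
52 · 93 = 4836 ≡ 160 (mod 167)
160 · 15 = 2400 ≡ 62 (mod 167)
62 - 26 = 36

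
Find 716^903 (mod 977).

64

Using repeated squaring:
716^1 ≡ 716 (mod 977)
716^2 ≡ 716^2 = 512656 ≡ 708 (mod 977)
716^4 ≡ 708^2 = 501264 ≡ 63 (mod 977)
716^8 ≡ 63^2 = 3969 ≡ 61 (mod 977)
716^16 ≡ 61^2 = 3721 ≡ 790 (mod 977)
716^32 ≡ 790^2 = 624100 ≡ 774 (mod 977)
716^64 ≡ 774^2 = 599076 ≡ 175 (mod 977)
716^128 ≡ 175^2 = 30625 ≡ 338 (mod 977)
716^256 ≡ 338^2 = 114244 ≡ 912 (mod 977)
716^512 ≡ 912^2 = 831744 ≡ 317 (mod 977)
716^903 = 716^512 · 716^256 · 716^128 · 716^4 · 716^2 · 716^1 ≡ 317 · 912 · 338 · 63 · 708 · 716 (mod 977).
Accumulate the product:
317 · 912 = 289104 ≡ 889
889 · 338 = 300482 ≡ 543
543 · 63 = 34209 ≡ 14
14 · 708 = 9912 ≡ 142
142 · 716 = 101672 ≡ 64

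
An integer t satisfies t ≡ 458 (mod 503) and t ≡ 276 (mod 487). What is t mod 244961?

147837

503⁻¹ mod 487: 503·274 ≡ 1 (mod 487), so 503⁻¹ ≡ 274.
t = 458 + 503·((276 − 458)·274 mod 487) = 458 + 503·293 = 147837.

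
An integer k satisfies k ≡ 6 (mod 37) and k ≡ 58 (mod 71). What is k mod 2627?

37⁻¹ mod 71: 37×48 ≡ 1 (mod 71), so 37⁻¹ ≡ 48.
k = 6 + 37×((58 − 6)×48 mod 71) = 6 + 37×11 = 413.

413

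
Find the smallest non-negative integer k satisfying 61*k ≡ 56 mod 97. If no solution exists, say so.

gcd(61, 97) = 1, so a unique solution mod 97 exists.
61⁻¹ ≡ 35 (mod 97).
k ≡ 35*56 ≡ 20 (mod 97).

20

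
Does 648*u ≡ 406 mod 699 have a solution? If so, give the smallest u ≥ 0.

gcd(648, 699) = 3, and 3 does not divide 406.
So the congruence has no solution.

no solution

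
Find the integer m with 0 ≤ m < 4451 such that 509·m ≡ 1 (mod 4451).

Apply the Euclidean algorithm and back-substitute:
4451 = 8·509 + 379
509 = 1·379 + 130
379 = 2·130 + 119
130 = 1·119 + 11
119 = 10·11 + 9
11 = 1·9 + 2
9 = 4·2 + 1
2 = 2·1 + 0
gcd(509, 4451) = 1, so the inverse exists.
Bézout: 1 = 231·4451 − 2020·509.
So 509⁻¹ ≡ −2020 ≡ 2431 (mod 4451).

2431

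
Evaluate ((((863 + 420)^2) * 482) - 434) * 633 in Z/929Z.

863 + 420 = 1283 ≡ 354 (mod 929)
(354)^2 ≡ 830 (mod 929)
830 * 482 = 400060 ≡ 590 (mod 929)
590 - 434 = 156
156 * 633 = 98748 ≡ 274 (mod 929)

274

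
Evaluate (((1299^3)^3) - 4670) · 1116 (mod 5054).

868

(1299)^3 ≡ 3991 (mod 5054)
(3991)^3 ≡ 1863 (mod 5054)
1863 - 4670 = -2807 ≡ 2247 (mod 5054)
2247 · 1116 = 2507652 ≡ 868 (mod 5054)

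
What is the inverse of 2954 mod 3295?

2464

3295 = 1×2954 + 341
2954 = 8×341 + 226
341 = 1×226 + 115
226 = 1×115 + 111
115 = 1×111 + 4
111 = 27×4 + 3
4 = 1×3 + 1
3 = 3×1 + 0
gcd(2954, 3295) = 1, so the inverse exists.
Bézout: 1 = 745×3295 − 831×2954.
So 2954⁻¹ ≡ −831 ≡ 2464 (mod 3295).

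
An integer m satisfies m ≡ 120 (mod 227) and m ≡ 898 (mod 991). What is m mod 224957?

59367

227⁻¹ mod 991: 227·585 ≡ 1 (mod 991), so 227⁻¹ ≡ 585.
m = 120 + 227·((898 − 120)·585 mod 991) = 120 + 227·261 = 59367.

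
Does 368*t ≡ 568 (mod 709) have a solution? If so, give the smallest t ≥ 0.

541

gcd(368, 709) = 1, so a unique solution mod 709 exists.
368⁻¹ ≡ 499 (mod 709).
t ≡ 499*568 ≡ 541 (mod 709).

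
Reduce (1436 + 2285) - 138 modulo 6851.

1436 + 2285 = 3721
3721 - 138 = 3583

3583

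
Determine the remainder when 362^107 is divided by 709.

677

Compute successive squares:
107 in binary is 1101011, i.e. 107 = 64 + 32 + 8 + 2 + 1.
362^1 ≡ 362 (mod 709)
362^2 ≡ 362^2 = 131044 ≡ 588 (mod 709)
362^4 ≡ 588^2 = 345744 ≡ 461 (mod 709)
362^8 ≡ 461^2 = 212521 ≡ 530 (mod 709)
362^16 ≡ 530^2 = 280900 ≡ 136 (mod 709)
362^32 ≡ 136^2 = 18496 ≡ 62 (mod 709)
362^64 ≡ 62^2 = 3844 ≡ 299 (mod 709)
362^107 = 362^64 × 362^32 × 362^8 × 362^2 × 362^1 ≡ 299 × 62 × 530 × 588 × 362 (mod 709).
Accumulate the product:
299 × 62 = 18538 ≡ 104
104 × 530 = 55120 ≡ 527
527 × 588 = 309876 ≡ 43
43 × 362 = 15566 ≡ 677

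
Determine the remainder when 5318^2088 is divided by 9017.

6479

2088 in binary is 100000101000, i.e. 2088 = 2048 + 32 + 8.
5318^1 ≡ 5318 (mod 9017)
5318^2 ≡ 5318^2 = 28281124 ≡ 3812 (mod 9017)
5318^4 ≡ 3812^2 = 14531344 ≡ 4957 (mod 9017)
5318^8 ≡ 4957^2 = 24571849 ≡ 524 (mod 9017)
5318^16 ≡ 524^2 = 274576 ≡ 4066 (mod 9017)
5318^32 ≡ 4066^2 = 16532356 ≡ 4195 (mod 9017)
5318^64 ≡ 4195^2 = 17598025 ≡ 5858 (mod 9017)
5318^128 ≡ 5858^2 = 34316164 ≡ 6479 (mod 9017)
5318^256 ≡ 6479^2 = 41977441 ≡ 3306 (mod 9017)
5318^512 ≡ 3306^2 = 10929636 ≡ 1032 (mod 9017)
5318^1024 ≡ 1032^2 = 1065024 ≡ 1018 (mod 9017)
5318^2048 ≡ 1018^2 = 1036324 ≡ 8386 (mod 9017)
5318^2088 = 5318^2048 · 5318^32 · 5318^8 ≡ 8386 · 4195 · 524 (mod 9017).
Accumulate the product:
8386 · 4195 = 35179270 ≡ 3953
3953 · 524 = 2071372 ≡ 6479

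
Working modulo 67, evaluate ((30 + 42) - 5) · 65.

30 + 42 = 72 ≡ 5 (mod 67)
5 - 5 = 0
0 · 65 = 0

0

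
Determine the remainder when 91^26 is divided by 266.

119

26 in binary is 11010, i.e. 26 = 16 + 8 + 2.
91^1 ≡ 91 (mod 266)
91^2 ≡ 91^2 = 8281 ≡ 35 (mod 266)
91^4 ≡ 35^2 = 1225 ≡ 161 (mod 266)
91^8 ≡ 161^2 = 25921 ≡ 119 (mod 266)
91^16 ≡ 119^2 = 14161 ≡ 63 (mod 266)
91^26 = 91^16 × 91^8 × 91^2 ≡ 63 × 119 × 35 (mod 266).
Accumulate the product:
63 × 119 = 7497 ≡ 49
49 × 35 = 1715 ≡ 119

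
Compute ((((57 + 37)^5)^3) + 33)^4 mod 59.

57 + 37 = 94 ≡ 35 (mod 59)
(35)^5 ≡ 16 (mod 59)
(16)^3 ≡ 25 (mod 59)
25 + 33 = 58
(58)^4 ≡ 1 (mod 59)

1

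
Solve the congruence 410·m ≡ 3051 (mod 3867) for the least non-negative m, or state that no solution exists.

828

gcd(410, 3867) = 1, so a unique solution mod 3867 exists.
410⁻¹ ≡ 2141 (mod 3867).
m ≡ 2141·3051 ≡ 828 (mod 3867).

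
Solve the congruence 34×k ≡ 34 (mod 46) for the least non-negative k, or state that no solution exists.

1

gcd(34, 46) = 2, and 2 | 34, so solutions exist.
Divide through by 2: 17×k ≡ 17 (mod 23).
17⁻¹ ≡ 19 (mod 23).
k ≡ 19×17 ≡ 1 (mod 23).
The smallest non-negative solution is k = 1.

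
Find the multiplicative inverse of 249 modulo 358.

335

358 = 1·249 + 109
249 = 2·109 + 31
109 = 3·31 + 16
31 = 1·16 + 15
16 = 1·15 + 1
15 = 15·1 + 0
gcd(249, 358) = 1, so the inverse exists.
Bézout: 1 = 16·358 − 23·249.
So 249⁻¹ ≡ −23 ≡ 335 (mod 358).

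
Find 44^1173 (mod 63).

8

44^1 ≡ 44 (mod 63)
44^2 ≡ 44^2 = 1936 ≡ 46 (mod 63)
44^4 ≡ 46^2 = 2116 ≡ 37 (mod 63)
44^8 ≡ 37^2 = 1369 ≡ 46 (mod 63)
44^16 ≡ 46^2 = 2116 ≡ 37 (mod 63)
44^32 ≡ 37^2 = 1369 ≡ 46 (mod 63)
44^64 ≡ 46^2 = 2116 ≡ 37 (mod 63)
44^128 ≡ 37^2 = 1369 ≡ 46 (mod 63)
44^256 ≡ 46^2 = 2116 ≡ 37 (mod 63)
44^512 ≡ 37^2 = 1369 ≡ 46 (mod 63)
44^1024 ≡ 46^2 = 2116 ≡ 37 (mod 63)
44^1173 = 44^1024 * 44^128 * 44^16 * 44^4 * 44^1 ≡ 37 * 46 * 37 * 37 * 44 (mod 63).
Accumulate the product:
37 * 46 = 1702 ≡ 1
1 * 37 = 37
37 * 37 = 1369 ≡ 46
46 * 44 = 2024 ≡ 8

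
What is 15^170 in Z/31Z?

1

15^1 ≡ 15 (mod 31)
15^2 ≡ 15^2 = 225 ≡ 8 (mod 31)
15^4 ≡ 8^2 = 64 ≡ 2 (mod 31)
15^8 ≡ 2^2 = 4 (mod 31)
15^16 ≡ 4^2 = 16 (mod 31)
15^32 ≡ 16^2 = 256 ≡ 8 (mod 31)
15^64 ≡ 8^2 = 64 ≡ 2 (mod 31)
15^128 ≡ 2^2 = 4 (mod 31)
15^170 = 15^128 * 15^32 * 15^8 * 15^2 ≡ 4 * 8 * 4 * 8 (mod 31).
Accumulate the product:
4 * 8 = 32 ≡ 1
1 * 4 = 4
4 * 8 = 32 ≡ 1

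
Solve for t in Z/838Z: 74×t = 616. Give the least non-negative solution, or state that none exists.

416

gcd(74, 838) = 2, and 2 | 616, so solutions exist.
Divide through by 2: 37×t ≡ 308 mod 419.
37⁻¹ ≡ 34 (mod 419).
t ≡ 34×308 ≡ 416 (mod 419).
The smallest non-negative solution is t = 416.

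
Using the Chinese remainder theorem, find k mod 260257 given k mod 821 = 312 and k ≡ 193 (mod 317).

47109

821⁻¹ mod 317: 821×178 ≡ 1 (mod 317), so 821⁻¹ ≡ 178.
k = 312 + 821×((193 − 312)×178 mod 317) = 312 + 821×57 = 47109.
Check: 47109 mod 821 = 312, 47109 mod 317 = 193. ✓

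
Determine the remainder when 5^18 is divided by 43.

11

Compute successive squares:
18 in binary is 10010, i.e. 18 = 16 + 2.
5^1 ≡ 5 (mod 43)
5^2 ≡ 5^2 = 25 (mod 43)
5^4 ≡ 25^2 = 625 ≡ 23 (mod 43)
5^8 ≡ 23^2 = 529 ≡ 13 (mod 43)
5^16 ≡ 13^2 = 169 ≡ 40 (mod 43)
5^18 = 5^16 × 5^2 ≡ 40 × 25 (mod 43).
40 × 25 = 1000 ≡ 11 (mod 43).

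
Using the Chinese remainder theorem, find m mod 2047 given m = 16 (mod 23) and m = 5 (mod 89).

361

23⁻¹ mod 89: 23·31 ≡ 1 (mod 89), so 23⁻¹ ≡ 31.
m = 16 + 23·((5 − 16)·31 mod 89) = 16 + 23·15 = 361.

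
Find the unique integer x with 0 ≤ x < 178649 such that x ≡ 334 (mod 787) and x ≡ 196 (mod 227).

787⁻¹ mod 227: 787·15 ≡ 1 (mod 227), so 787⁻¹ ≡ 15.
x = 334 + 787·((196 − 334)·15 mod 227) = 334 + 787·200 = 157734.
Check: 157734 mod 787 = 334, 157734 mod 227 = 196. ✓

157734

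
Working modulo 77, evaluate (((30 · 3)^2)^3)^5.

1

30 · 3 = 90 ≡ 13 (mod 77)
(13)^2 ≡ 15 (mod 77)
(15)^3 ≡ 64 (mod 77)
(64)^5 ≡ 1 (mod 77)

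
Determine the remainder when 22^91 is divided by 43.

91 in binary is 1011011, i.e. 91 = 64 + 16 + 8 + 2 + 1.
22^1 ≡ 22 (mod 43)
22^2 ≡ 22^2 = 484 ≡ 11 (mod 43)
22^4 ≡ 11^2 = 121 ≡ 35 (mod 43)
22^8 ≡ 35^2 = 1225 ≡ 21 (mod 43)
22^16 ≡ 21^2 = 441 ≡ 11 (mod 43)
22^32 ≡ 11^2 = 121 ≡ 35 (mod 43)
22^64 ≡ 35^2 = 1225 ≡ 21 (mod 43)
22^91 = 22^64 × 22^16 × 22^8 × 22^2 × 22^1 ≡ 21 × 11 × 21 × 11 × 22 (mod 43).
Accumulate the product:
21 × 11 = 231 ≡ 16
16 × 21 = 336 ≡ 35
35 × 11 = 385 ≡ 41
41 × 22 = 902 ≡ 42

42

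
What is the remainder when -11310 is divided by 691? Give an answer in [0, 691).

-11310 = -17*691 + 437, so -11310 ≡ 437 (mod 691).

437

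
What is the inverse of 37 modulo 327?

274

327 = 8*37 + 31
37 = 1*31 + 6
31 = 5*6 + 1
6 = 6*1 + 0
gcd(37, 327) = 1, so the inverse exists.
Bézout: 1 = 6*327 − 53*37.
So 37⁻¹ ≡ −53 ≡ 274 (mod 327).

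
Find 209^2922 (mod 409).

404

By square-and-multiply:
2922 in binary is 101101101010, i.e. 2922 = 2048 + 512 + 256 + 64 + 32 + 8 + 2.
209^1 ≡ 209 (mod 409)
209^2 ≡ 209^2 = 43681 ≡ 327 (mod 409)
209^4 ≡ 327^2 = 106929 ≡ 180 (mod 409)
209^8 ≡ 180^2 = 32400 ≡ 89 (mod 409)
209^16 ≡ 89^2 = 7921 ≡ 150 (mod 409)
209^32 ≡ 150^2 = 22500 ≡ 5 (mod 409)
209^64 ≡ 5^2 = 25 (mod 409)
209^128 ≡ 25^2 = 625 ≡ 216 (mod 409)
209^256 ≡ 216^2 = 46656 ≡ 30 (mod 409)
209^512 ≡ 30^2 = 900 ≡ 82 (mod 409)
209^1024 ≡ 82^2 = 6724 ≡ 180 (mod 409)
209^2048 ≡ 180^2 = 32400 ≡ 89 (mod 409)
209^2922 = 209^2048 × 209^512 × 209^256 × 209^64 × 209^32 × 209^8 × 209^2 ≡ 89 × 82 × 30 × 25 × 5 × 89 × 327 (mod 409).
Accumulate the product:
89 × 82 = 7298 ≡ 345
345 × 30 = 10350 ≡ 125
125 × 25 = 3125 ≡ 262
262 × 5 = 1310 ≡ 83
83 × 89 = 7387 ≡ 25
25 × 327 = 8175 ≡ 404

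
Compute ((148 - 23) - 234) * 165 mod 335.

105

148 - 23 = 125
125 - 234 = -109 ≡ 226 (mod 335)
226 * 165 = 37290 ≡ 105 (mod 335)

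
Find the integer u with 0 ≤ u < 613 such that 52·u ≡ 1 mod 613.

Run the extended Euclidean algorithm:
613 = 11*52 + 41
52 = 1*41 + 11
41 = 3*11 + 8
11 = 1*8 + 3
8 = 2*3 + 2
3 = 1*2 + 1
2 = 2*1 + 0
gcd(52, 613) = 1, so the inverse exists.
Back-substitute for 1:
1 = 1*3 − 1*2
  = −1*8 + 3*3
  = 3*11 − 4*8
  = −4*41 + 15*11
  = 15*52 − 19*41
  = −19*613 + 224*52
So 52⁻¹ ≡ 224 (mod 613).

224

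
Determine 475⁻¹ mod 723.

By the extended Euclidean algorithm:
723 = 1*475 + 248
475 = 1*248 + 227
248 = 1*227 + 21
227 = 10*21 + 17
21 = 1*17 + 4
17 = 4*4 + 1
4 = 4*1 + 0
gcd(475, 723) = 1, so the inverse exists.
Back-substitute for 1:
1 = 1*17 − 4*4
  = −4*21 + 5*17
  = 5*227 − 54*21
  = −54*248 + 59*227
  = 59*475 − 113*248
  = −113*723 + 172*475
So 475⁻¹ ≡ 172 (mod 723).

172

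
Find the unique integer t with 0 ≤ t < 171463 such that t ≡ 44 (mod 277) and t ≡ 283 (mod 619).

277⁻¹ mod 619: 277*219 ≡ 1 (mod 619), so 277⁻¹ ≡ 219.
t = 44 + 277*((283 − 44)*219 mod 619) = 44 + 277*345 = 95609.
Check: 95609 mod 277 = 44, 95609 mod 619 = 283. ✓

95609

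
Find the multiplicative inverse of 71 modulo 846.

143

By the extended Euclidean algorithm:
846 = 11·71 + 65
71 = 1·65 + 6
65 = 10·6 + 5
6 = 1·5 + 1
5 = 5·1 + 0
gcd(71, 846) = 1, so the inverse exists.
Back-substitute for 1:
1 = 1·6 − 1·5
  = −1·65 + 11·6
  = 11·71 − 12·65
  = −12·846 + 143·71
So 71⁻¹ ≡ 143 (mod 846).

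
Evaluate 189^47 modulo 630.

189

Compute successive squares:
47 in binary is 101111, i.e. 47 = 32 + 8 + 4 + 2 + 1.
189^1 ≡ 189 (mod 630)
189^2 ≡ 189^2 = 35721 ≡ 441 (mod 630)
189^4 ≡ 441^2 = 194481 ≡ 441 (mod 630)
189^8 ≡ 441^2 = 194481 ≡ 441 (mod 630)
189^16 ≡ 441^2 = 194481 ≡ 441 (mod 630)
189^32 ≡ 441^2 = 194481 ≡ 441 (mod 630)
189^47 = 189^32 × 189^8 × 189^4 × 189^2 × 189^1 ≡ 441 × 441 × 441 × 441 × 189 (mod 630).
Accumulate the product:
441 × 441 = 194481 ≡ 441
441 × 441 = 194481 ≡ 441
441 × 441 = 194481 ≡ 441
441 × 189 = 83349 ≡ 189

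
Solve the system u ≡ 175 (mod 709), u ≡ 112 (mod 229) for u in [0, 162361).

709⁻¹ mod 229: 709×177 ≡ 1 (mod 229), so 709⁻¹ ≡ 177.
u = 175 + 709×((112 − 175)×177 mod 229) = 175 + 709×70 = 49805.

49805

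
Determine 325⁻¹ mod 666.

541

Run the extended Euclidean algorithm:
666 = 2×325 + 16
325 = 20×16 + 5
16 = 3×5 + 1
5 = 5×1 + 0
gcd(325, 666) = 1, so the inverse exists.
Bézout: 1 = 61×666 − 125×325.
So 325⁻¹ ≡ −125 ≡ 541 (mod 666).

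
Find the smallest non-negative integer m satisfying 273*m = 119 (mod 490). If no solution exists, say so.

gcd(273, 490) = 7, and 7 | 119, so solutions exist.
Divide through by 7: 39*m ≡ 17 (mod 70).
39⁻¹ ≡ 9 (mod 70).
m ≡ 9*17 ≡ 13 (mod 70).
The smallest non-negative solution is m = 13.

13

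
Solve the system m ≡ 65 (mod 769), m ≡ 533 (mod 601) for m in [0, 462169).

769⁻¹ mod 601: 769·254 ≡ 1 (mod 601), so 769⁻¹ ≡ 254.
m = 65 + 769·((533 − 65)·254 mod 601) = 65 + 769·475 = 365340.

365340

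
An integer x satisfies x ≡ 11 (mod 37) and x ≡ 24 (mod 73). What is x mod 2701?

973

37⁻¹ mod 73: 37*2 ≡ 1 (mod 73), so 37⁻¹ ≡ 2.
x = 11 + 37*((24 − 11)*2 mod 73) = 11 + 37*26 = 973.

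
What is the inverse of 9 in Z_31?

By the extended Euclidean algorithm:
31 = 3×9 + 4
9 = 2×4 + 1
4 = 4×1 + 0
gcd(9, 31) = 1, so the inverse exists.
Back-substitute for 1:
1 = 1×9 − 2×4
  = −2×31 + 7×9
So 9⁻¹ ≡ 7 (mod 31).

7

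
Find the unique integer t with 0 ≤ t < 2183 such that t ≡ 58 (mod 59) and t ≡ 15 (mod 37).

59⁻¹ mod 37: 59×32 ≡ 1 (mod 37), so 59⁻¹ ≡ 32.
t = 58 + 59×((15 − 58)×32 mod 37) = 58 + 59×30 = 1828.
Check: 1828 mod 59 = 58, 1828 mod 37 = 15. ✓

1828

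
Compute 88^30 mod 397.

Using repeated squaring:
88^1 ≡ 88 (mod 397)
88^2 ≡ 88^2 = 7744 ≡ 201 (mod 397)
88^4 ≡ 201^2 = 40401 ≡ 304 (mod 397)
88^8 ≡ 304^2 = 92416 ≡ 312 (mod 397)
88^16 ≡ 312^2 = 97344 ≡ 79 (mod 397)
88^30 = 88^16 · 88^8 · 88^4 · 88^2 ≡ 79 · 312 · 304 · 201 (mod 397).
Accumulate the product:
79 · 312 = 24648 ≡ 34
34 · 304 = 10336 ≡ 14
14 · 201 = 2814 ≡ 35

35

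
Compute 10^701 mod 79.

By square-and-multiply:
701 in binary is 1010111101, i.e. 701 = 512 + 128 + 32 + 16 + 8 + 4 + 1.
10^1 ≡ 10 (mod 79)
10^2 ≡ 10^2 = 100 ≡ 21 (mod 79)
10^4 ≡ 21^2 = 441 ≡ 46 (mod 79)
10^8 ≡ 46^2 = 2116 ≡ 62 (mod 79)
10^16 ≡ 62^2 = 3844 ≡ 52 (mod 79)
10^32 ≡ 52^2 = 2704 ≡ 18 (mod 79)
10^64 ≡ 18^2 = 324 ≡ 8 (mod 79)
10^128 ≡ 8^2 = 64 (mod 79)
10^256 ≡ 64^2 = 4096 ≡ 67 (mod 79)
10^512 ≡ 67^2 = 4489 ≡ 65 (mod 79)
10^701 = 10^512 × 10^128 × 10^32 × 10^16 × 10^8 × 10^4 × 10^1 ≡ 65 × 64 × 18 × 52 × 62 × 46 × 10 (mod 79).
Accumulate the product:
65 × 64 = 4160 ≡ 52
52 × 18 = 936 ≡ 67
67 × 52 = 3484 ≡ 8
8 × 62 = 496 ≡ 22
22 × 46 = 1012 ≡ 64
64 × 10 = 640 ≡ 8

8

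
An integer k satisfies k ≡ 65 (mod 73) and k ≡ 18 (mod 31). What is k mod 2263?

576

73⁻¹ mod 31: 73*17 ≡ 1 (mod 31), so 73⁻¹ ≡ 17.
k = 65 + 73*((18 − 65)*17 mod 31) = 65 + 73*7 = 576.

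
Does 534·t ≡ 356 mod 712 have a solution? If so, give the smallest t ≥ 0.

2

gcd(534, 712) = 178, and 178 | 356, so solutions exist.
Divide through by 178: 3·t = 2 (mod 4).
3⁻¹ ≡ 3 (mod 4).
t ≡ 3·2 ≡ 2 (mod 4).
The smallest non-negative solution is t = 2.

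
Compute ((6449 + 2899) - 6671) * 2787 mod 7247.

3636

6449 + 2899 = 9348 ≡ 2101 (mod 7247)
2101 - 6671 = -4570 ≡ 2677 (mod 7247)
2677 * 2787 = 7460799 ≡ 3636 (mod 7247)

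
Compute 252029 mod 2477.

252029 = 101×2477 + 1852, so 252029 ≡ 1852 (mod 2477).

1852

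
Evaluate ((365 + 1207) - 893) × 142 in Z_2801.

365 + 1207 = 1572
1572 - 893 = 679
679 × 142 = 96418 ≡ 1184 (mod 2801)

1184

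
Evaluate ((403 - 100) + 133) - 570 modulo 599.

465

403 - 100 = 303
303 + 133 = 436
436 - 570 = -134 ≡ 465 (mod 599)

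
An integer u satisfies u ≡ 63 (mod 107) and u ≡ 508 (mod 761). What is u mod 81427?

46929

107⁻¹ mod 761: 107*697 ≡ 1 (mod 761), so 107⁻¹ ≡ 697.
u = 63 + 107*((508 − 63)*697 mod 761) = 63 + 107*438 = 46929.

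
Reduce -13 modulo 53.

-13 = -1·53 + 40, so -13 ≡ 40 (mod 53).

40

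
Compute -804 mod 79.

-804 = -11×79 + 65, so -804 ≡ 65 (mod 79).

65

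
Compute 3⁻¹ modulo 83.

28

83 = 27·3 + 2
3 = 1·2 + 1
2 = 2·1 + 0
gcd(3, 83) = 1, so the inverse exists.
Bézout: 1 = −1·83 + 28·3.
So 3⁻¹ ≡ 28 (mod 83).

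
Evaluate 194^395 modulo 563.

248

By square-and-multiply:
194^1 ≡ 194 (mod 563)
194^2 ≡ 194^2 = 37636 ≡ 478 (mod 563)
194^4 ≡ 478^2 = 228484 ≡ 469 (mod 563)
194^8 ≡ 469^2 = 219961 ≡ 391 (mod 563)
194^16 ≡ 391^2 = 152881 ≡ 308 (mod 563)
194^32 ≡ 308^2 = 94864 ≡ 280 (mod 563)
194^64 ≡ 280^2 = 78400 ≡ 143 (mod 563)
194^128 ≡ 143^2 = 20449 ≡ 181 (mod 563)
194^256 ≡ 181^2 = 32761 ≡ 107 (mod 563)
194^395 = 194^256 * 194^128 * 194^8 * 194^2 * 194^1 ≡ 107 * 181 * 391 * 478 * 194 (mod 563).
Accumulate the product:
107 * 181 = 19367 ≡ 225
225 * 391 = 87975 ≡ 147
147 * 478 = 70266 ≡ 454
454 * 194 = 88076 ≡ 248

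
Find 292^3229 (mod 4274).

By square-and-multiply:
292^1 ≡ 292 (mod 4274)
292^2 ≡ 292^2 = 85264 ≡ 4058 (mod 4274)
292^4 ≡ 4058^2 = 16467364 ≡ 3916 (mod 4274)
292^8 ≡ 3916^2 = 15335056 ≡ 4218 (mod 4274)
292^16 ≡ 4218^2 = 17791524 ≡ 3136 (mod 4274)
292^32 ≡ 3136^2 = 9834496 ≡ 22 (mod 4274)
292^64 ≡ 22^2 = 484 (mod 4274)
292^128 ≡ 484^2 = 234256 ≡ 3460 (mod 4274)
292^256 ≡ 3460^2 = 11971600 ≡ 126 (mod 4274)
292^512 ≡ 126^2 = 15876 ≡ 3054 (mod 4274)
292^1024 ≡ 3054^2 = 9326916 ≡ 1048 (mod 4274)
292^2048 ≡ 1048^2 = 1098304 ≡ 4160 (mod 4274)
292^3229 = 292^2048 * 292^1024 * 292^128 * 292^16 * 292^8 * 292^4 * 292^1 ≡ 4160 * 1048 * 3460 * 3136 * 4218 * 3916 * 292 (mod 4274).
Accumulate the product:
4160 * 1048 = 4359680 ≡ 200
200 * 3460 = 692000 ≡ 3886
3886 * 3136 = 12186496 ≡ 1322
1322 * 4218 = 5576196 ≡ 2900
2900 * 3916 = 11356400 ≡ 382
382 * 292 = 111544 ≡ 420

420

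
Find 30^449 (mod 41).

29

30^1 ≡ 30 (mod 41)
30^2 ≡ 30^2 = 900 ≡ 39 (mod 41)
30^4 ≡ 39^2 = 1521 ≡ 4 (mod 41)
30^8 ≡ 4^2 = 16 (mod 41)
30^16 ≡ 16^2 = 256 ≡ 10 (mod 41)
30^32 ≡ 10^2 = 100 ≡ 18 (mod 41)
30^64 ≡ 18^2 = 324 ≡ 37 (mod 41)
30^128 ≡ 37^2 = 1369 ≡ 16 (mod 41)
30^256 ≡ 16^2 = 256 ≡ 10 (mod 41)
30^449 = 30^256 × 30^128 × 30^64 × 30^1 ≡ 10 × 16 × 37 × 30 (mod 41).
Accumulate the product:
10 × 16 = 160 ≡ 37
37 × 37 = 1369 ≡ 16
16 × 30 = 480 ≡ 29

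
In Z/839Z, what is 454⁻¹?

Apply the Euclidean algorithm and back-substitute:
839 = 1*454 + 385
454 = 1*385 + 69
385 = 5*69 + 40
69 = 1*40 + 29
40 = 1*29 + 11
29 = 2*11 + 7
11 = 1*7 + 4
7 = 1*4 + 3
4 = 1*3 + 1
3 = 3*1 + 0
gcd(454, 839) = 1, so the inverse exists.
Back-substitute for 1:
1 = 1*4 − 1*3
  = −1*7 + 2*4
  = 2*11 − 3*7
  = −3*29 + 8*11
  = 8*40 − 11*29
  = −11*69 + 19*40
  = 19*385 − 106*69
  = −106*454 + 125*385
  = 125*839 − 231*454
So 454⁻¹ ≡ −231 ≡ 608 (mod 839).

608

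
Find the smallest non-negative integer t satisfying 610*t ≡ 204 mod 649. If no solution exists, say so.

494

gcd(610, 649) = 1, so a unique solution mod 649 exists.
610⁻¹ ≡ 416 (mod 649).
t ≡ 416*204 ≡ 494 (mod 649).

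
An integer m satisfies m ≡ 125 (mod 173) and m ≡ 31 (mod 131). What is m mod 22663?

817

173⁻¹ mod 131: 173×78 ≡ 1 (mod 131), so 173⁻¹ ≡ 78.
m = 125 + 173×((31 − 125)×78 mod 131) = 125 + 173×4 = 817.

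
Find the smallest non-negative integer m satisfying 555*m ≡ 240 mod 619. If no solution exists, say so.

gcd(555, 619) = 1, so a unique solution mod 619 exists.
555⁻¹ ≡ 29 (mod 619).
m ≡ 29*240 ≡ 151 (mod 619).

151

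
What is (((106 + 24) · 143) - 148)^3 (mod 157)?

128

106 + 24 = 130
130 · 143 = 18590 ≡ 64 (mod 157)
64 - 148 = -84 ≡ 73 (mod 157)
(73)^3 ≡ 128 (mod 157)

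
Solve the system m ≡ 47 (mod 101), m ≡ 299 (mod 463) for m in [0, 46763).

101⁻¹ mod 463: 101*408 ≡ 1 (mod 463), so 101⁻¹ ≡ 408.
m = 47 + 101*((299 − 47)*408 mod 463) = 47 + 101*30 = 3077.
Check: 3077 mod 101 = 47, 3077 mod 463 = 299. ✓

3077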